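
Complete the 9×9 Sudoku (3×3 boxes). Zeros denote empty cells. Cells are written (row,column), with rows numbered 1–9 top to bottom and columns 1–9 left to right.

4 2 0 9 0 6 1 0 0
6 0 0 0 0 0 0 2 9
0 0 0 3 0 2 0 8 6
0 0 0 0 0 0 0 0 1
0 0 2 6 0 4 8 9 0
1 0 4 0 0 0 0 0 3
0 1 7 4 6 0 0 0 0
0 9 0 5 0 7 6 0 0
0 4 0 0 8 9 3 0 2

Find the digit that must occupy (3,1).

(7,6) = 3 (sole candidate).
(7,8) = 5 (sole candidate).
(7,9) = 8 (sole candidate).
(8,9) = 4 (sole candidate).
(9,1) = 5 (sole candidate).
(9,3) = 6 (sole candidate).
(9,4) = 1 (sole candidate).
(9,8) = 7 (sole candidate).
(1,8) = 3 (sole candidate).
(6,8) = 6 (sole candidate).
(7,1) = 2 (sole candidate).
(7,7) = 9 (sole candidate).
(8,5) = 2 (sole candidate).
(8,8) = 1 (sole candidate).
(4,8) = 4 (sole candidate).
(1,3) = 8 (hidden single in row 1).
(8,3) = 3 (sole candidate).
(8,1) = 8 (sole candidate).
(2,2) = 3 (hidden single in row 2).
(4,2) = 6 (hidden single in row 4).
(5,5) = 1 (hidden single in row 5).
(3,3) = 1 (hidden single in row 3).
(2,3) = 5 (sole candidate).
(3,2) = 7 (sole candidate).
(4,3) = 9 (sole candidate).
(5,2) = 5 (sole candidate).
(5,9) = 7 (sole candidate).
(6,2) = 8 (sole candidate).
(6,6) = 5 (sole candidate).
(6,7) = 2 (sole candidate).
(1,9) = 5 (sole candidate).
(3,1) = 9: row 3 has {1,2,3,6,7,8}; col 1 has {1,2,4,5,6,8}; box has {1,2,3,4,5,6,7,8} → only 9 remains.

9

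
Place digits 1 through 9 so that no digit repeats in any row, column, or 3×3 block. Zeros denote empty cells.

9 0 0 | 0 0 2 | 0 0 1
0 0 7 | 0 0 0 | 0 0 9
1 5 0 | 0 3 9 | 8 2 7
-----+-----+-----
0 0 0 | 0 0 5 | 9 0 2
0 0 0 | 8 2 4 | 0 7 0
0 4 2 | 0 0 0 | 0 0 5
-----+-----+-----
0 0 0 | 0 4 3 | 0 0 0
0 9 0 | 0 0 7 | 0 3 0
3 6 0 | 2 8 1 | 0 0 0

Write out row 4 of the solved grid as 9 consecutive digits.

R6C6 = 6: row 6 has {2,4,5}; col 6 has {1,2,3,4,5,7,9}; box has {2,4,5,8} → only 6 remains.
R9C9 = 4: row 9 has {1,2,3,6,8}; col 9 has {1,2,5,7,9}; box has {3} → only 4 remains.
R2C6 = 8: row 2 has {7,9}; col 6 has {1,2,3,4,5,6,7,9}; box has {2,3,9} → only 8 remains.
R9C3 = 5: row 9 has {1,2,3,4,6,8}; col 3 has {2,7}; box has {3,6,9} → only 5 remains.
R9C7 = 7: row 9 has {1,2,3,4,5,6,8}; col 7 has {8,9}; box has {3,4} → only 7 remains.
R9C8 = 9: row 9 has {1,2,3,4,5,6,7,8}; col 8 has {2,3,7}; box has {3,4,7} → only 9 remains.
R4C8 = 4: in row 4, 4 can only go here (every other open cell in that row sees a 4).
R5C1 = 5: in row 5, 5 can only go here (every other open cell in that row sees a 5).
R5C3 = 9: in row 5, 9 can only go here (every other open cell in that row sees a 9).
R7C4 = 9: in row 7, 9 can only go here (every other open cell in that row sees a 9).
R6C5 = 9: in row 6, 9 can only go here (every other open cell in that row sees a 9).
R5C9 = 3: in column 9, 3 can only go here (every other open cell in that column sees a 3).
R5C2 = 1: row 5 has {2,3,4,5,7,8,9}; col 2 has {4,5,6,9}; box has {2,4,5,9} → only 1 remains.
R5C7 = 6: row 5 has {1,2,3,4,5,7,8,9}; col 7 has {7,8,9}; box has {2,3,4,5,7,9} → only 6 remains.
R6C7 = 1: row 6 has {2,4,5,6,9}; col 7 has {6,7,8,9}; box has {2,3,4,5,6,7,9} → only 1 remains.
R6C8 = 8: row 6 has {1,2,4,5,6,9}; col 8 has {2,3,4,7,9}; box has {1,2,3,4,5,6,7,9} → only 8 remains.
R6C1 = 7: row 6 has {1,2,4,5,6,8,9}; col 1 has {1,3,5,9}; box has {1,2,4,5,9} → only 7 remains.
R6C4 = 3: row 6 has {1,2,4,5,6,7,8,9}; col 4 has {2,8,9}; box has {2,4,5,6,8,9} → only 3 remains.
R7C2 = 7: in row 7, 7 can only go here (every other open cell in that row sees a 7).
R8C3 = 1: in row 8, 1 can only go here (every other open cell in that row sees a 1).
R7C3 = 8: row 7 has {3,4,7,9}; col 3 has {1,2,5,7,9}; box has {1,3,5,6,7,9} → only 8 remains.
R7C9 = 6: row 7 has {3,4,7,8,9}; col 9 has {1,2,3,4,5,7,9}; box has {3,4,7,9} → only 6 remains.
R8C9 = 8: row 8 has {1,3,7,9}; col 9 has {1,2,3,4,5,6,7,9}; box has {3,4,6,7,9} → only 8 remains.
R7C1 = 2: row 7 has {3,4,6,7,8,9}; col 1 has {1,3,5,7,9}; box has {1,3,5,6,7,8,9} → only 2 remains.
R7C7 = 5: row 7 has {2,3,4,6,7,8,9}; col 7 has {1,6,7,8,9}; box has {3,4,6,7,8,9} → only 5 remains.
R7C8 = 1: row 7 has {2,3,4,5,6,7,8,9}; col 8 has {2,3,4,7,8,9}; box has {3,4,5,6,7,8,9} → only 1 remains.
R8C1 = 4: row 8 has {1,3,7,8,9}; col 1 has {1,2,3,5,7,9}; box has {1,2,3,5,6,7,8,9} → only 4 remains.
R8C7 = 2: row 8 has {1,3,4,7,8,9}; col 7 has {1,5,6,7,8,9}; box has {1,3,4,5,6,7,8,9} → only 2 remains.
R2C1 = 6: row 2 has {7,8,9}; col 1 has {1,2,3,4,5,7,9}; box has {1,5,7,9} → only 6 remains.
R2C8 = 5: row 2 has {6,7,8,9}; col 8 has {1,2,3,4,7,8,9}; box has {1,2,7,8,9} → only 5 remains.
R3C3 = 4: row 3 has {1,2,3,5,7,8,9}; col 3 has {1,2,5,7,8,9}; box has {1,5,6,7,9} → only 4 remains.
R3C4 = 6: row 3 has {1,2,3,4,5,7,8,9}; col 4 has {2,3,8,9}; box has {2,3,8,9} → only 6 remains.
R4C1 = 8: row 4 has {2,4,5,9}; col 1 has {1,2,3,4,5,6,7,9}; box has {1,2,4,5,7,9} → only 8 remains.
R4C2 = 3: row 4 has {2,4,5,8,9}; col 2 has {1,4,5,6,7,9}; box has {1,2,4,5,7,8,9} → only 3 remains.
R4C3 = 6: row 4 has {2,3,4,5,8,9}; col 3 has {1,2,4,5,7,8,9}; box has {1,2,3,4,5,7,8,9} → only 6 remains.
R8C4 = 5: row 8 has {1,2,3,4,7,8,9}; col 4 has {2,3,6,8,9}; box has {1,2,3,4,7,8,9} → only 5 remains.
R8C5 = 6: row 8 has {1,2,3,4,5,7,8,9}; col 5 has {2,3,4,8,9}; box has {1,2,3,4,5,7,8,9} → only 6 remains.
R1C2 = 8: row 1 has {1,2,9}; col 2 has {1,3,4,5,6,7,9}; box has {1,4,5,6,7,9} → only 8 remains.
R1C3 = 3: row 1 has {1,2,8,9}; col 3 has {1,2,4,5,6,7,8,9}; box has {1,4,5,6,7,8,9} → only 3 remains.
R1C7 = 4: row 1 has {1,2,3,8,9}; col 7 has {1,2,5,6,7,8,9}; box has {1,2,5,7,8,9} → only 4 remains.
R1C8 = 6: row 1 has {1,2,3,4,8,9}; col 8 has {1,2,3,4,5,7,8,9}; box has {1,2,4,5,7,8,9} → only 6 remains.
R2C2 = 2: row 2 has {5,6,7,8,9}; col 2 has {1,3,4,5,6,7,8,9}; box has {1,3,4,5,6,7,8,9} → only 2 remains.
R2C5 = 1: row 2 has {2,5,6,7,8,9}; col 5 has {2,3,4,6,8,9}; box has {2,3,6,8,9} → only 1 remains.
R2C7 = 3: row 2 has {1,2,5,6,7,8,9}; col 7 has {1,2,4,5,6,7,8,9}; box has {1,2,4,5,6,7,8,9} → only 3 remains.
R4C5 = 7: row 4 has {2,3,4,5,6,8,9}; col 5 has {1,2,3,4,6,8,9}; box has {2,3,4,5,6,8,9} → only 7 remains.
R1C4 = 7: row 1 has {1,2,3,4,6,8,9}; col 4 has {2,3,5,6,8,9}; box has {1,2,3,6,8,9} → only 7 remains.
R1C5 = 5: row 1 has {1,2,3,4,6,7,8,9}; col 5 has {1,2,3,4,6,7,8,9}; box has {1,2,3,6,7,8,9} → only 5 remains.
R2C4 = 4: row 2 has {1,2,3,5,6,7,8,9}; col 4 has {2,3,5,6,7,8,9}; box has {1,2,3,5,6,7,8,9} → only 4 remains.
R4C4 = 1: row 4 has {2,3,4,5,6,7,8,9}; col 4 has {2,3,4,5,6,7,8,9}; box has {2,3,4,5,6,7,8,9} → only 1 remains.

836175942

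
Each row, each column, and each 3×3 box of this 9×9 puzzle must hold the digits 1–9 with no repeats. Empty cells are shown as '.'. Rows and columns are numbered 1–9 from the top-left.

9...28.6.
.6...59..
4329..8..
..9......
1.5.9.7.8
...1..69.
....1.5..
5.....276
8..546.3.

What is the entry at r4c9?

1

r2c1 = 7 (sole candidate).
r2c5 = 3 (sole candidate).
r8c5 = 8 (sole candidate).
r9c7 = 1 (sole candidate).
r9c9 = 9 (sole candidate).
r1c3 = 1 (sole candidate).
r2c3 = 8 (sole candidate).
r2c4 = 4 (sole candidate).
r7c9 = 4 (sole candidate).
r8c4 = 3 (sole candidate).
r8c6 = 9 (sole candidate).
r9c3 = 7 (sole candidate).
r1c2 = 5 (sole candidate).
r1c4 = 7 (sole candidate).
r1c9 = 3 (sole candidate).
r3c5 = 6 (sole candidate).
r3c6 = 1 (sole candidate).
r3c8 = 5 (sole candidate).
r3c9 = 7 (sole candidate).
r7c4 = 2 (sole candidate).
r7c6 = 7 (sole candidate).
r7c8 = 8 (sole candidate).
r8c3 = 4 (sole candidate).
r9c2 = 2 (sole candidate).
r1c7 = 4 (sole candidate).
r4c7 = 3 (sole candidate).
r5c2 = 4 (sole candidate).
r5c4 = 6 (sole candidate).
r5c8 = 2 (sole candidate).
r6c3 = 3 (sole candidate).
r6c9 = 5 (sole candidate).
r7c2 = 9 (sole candidate).
r7c3 = 6 (sole candidate).
r8c2 = 1 (sole candidate).
r2c8 = 1 (sole candidate).
r2c9 = 2 (sole candidate).
r4c4 = 8 (sole candidate).
r4c8 = 4 (sole candidate).
r4c9 = 1: row 4 has {3,4,8,9}; col 9 has {2,3,4,5,6,7,8,9}; box has {2,3,4,5,6,7,8,9} → only 1 remains.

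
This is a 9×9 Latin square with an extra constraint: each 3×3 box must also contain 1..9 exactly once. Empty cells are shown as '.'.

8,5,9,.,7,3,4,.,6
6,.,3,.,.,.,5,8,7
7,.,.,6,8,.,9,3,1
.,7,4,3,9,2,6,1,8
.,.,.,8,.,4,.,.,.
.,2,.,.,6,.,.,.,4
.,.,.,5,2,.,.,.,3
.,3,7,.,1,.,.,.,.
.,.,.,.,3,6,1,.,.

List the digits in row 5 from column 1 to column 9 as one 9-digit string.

r1c8 = 2 (sole candidate).
r2c5 = 4 (sole candidate).
r3c2 = 4 (sole candidate).
r3c3 = 2 (sole candidate).
r3c6 = 5 (sole candidate).
r4c1 = 5 (sole candidate).
r5c5 = 5: row 5 has {4,8}; col 5 has {1,2,3,4,6,7,8,9}; box has {2,3,4,6,8,9} → only 5 remains.
r1c4 = 1 (sole candidate).
r2c2 = 1 (sole candidate).
r2c6 = 9 (sole candidate).
r6c4 = 7 (sole candidate).
r6c6 = 1 (sole candidate).
r6c7 = 3 (sole candidate).
r8c6 = 8 (sole candidate).
r8c7 = 2 (sole candidate).
r2c4 = 2 (sole candidate).
r5c7 = 7: row 5 has {4,5,8}; col 7 has {1,2,3,4,5,6,9}; box has {1,3,4,6,8} → only 7 remains.
r5c8 = 9: row 5 has {4,5,7,8}; col 8 has {1,2,3,8}; box has {1,3,4,6,7,8} → only 9 remains.
r5c9 = 2: row 5 has {4,5,7,8,9}; col 9 has {1,3,4,6,7,8}; box has {1,3,4,6,7,8,9} → only 2 remains.
r6c1 = 9 (sole candidate).
r6c3 = 8 (sole candidate).
r6c8 = 5 (sole candidate).
r7c6 = 7 (sole candidate).
r7c7 = 8 (sole candidate).
r8c1 = 4 (sole candidate).
r8c4 = 9 (sole candidate).
r8c8 = 6 (sole candidate).
r8c9 = 5 (sole candidate).
r9c1 = 2 (sole candidate).
r9c3 = 5 (sole candidate).
r9c4 = 4 (sole candidate).
r9c8 = 7 (sole candidate).
r9c9 = 9 (sole candidate).
r5c2 = 6: row 5 has {2,4,5,7,8,9}; col 2 has {1,2,3,4,5,7}; box has {2,4,5,7,8,9} → only 6 remains.
r5c3 = 1: row 5 has {2,4,5,6,7,8,9}; col 3 has {2,3,4,5,7,8,9}; box has {2,4,5,6,7,8,9} → only 1 remains.
r7c1 = 1 (sole candidate).
r7c2 = 9 (sole candidate).
r7c3 = 6 (sole candidate).
r7c8 = 4 (sole candidate).
r9c2 = 8 (sole candidate).
r5c1 = 3: row 5 has {1,2,4,5,6,7,8,9}; col 1 has {1,2,4,5,6,7,8,9}; box has {1,2,4,5,6,7,8,9} → only 3 remains.

361854792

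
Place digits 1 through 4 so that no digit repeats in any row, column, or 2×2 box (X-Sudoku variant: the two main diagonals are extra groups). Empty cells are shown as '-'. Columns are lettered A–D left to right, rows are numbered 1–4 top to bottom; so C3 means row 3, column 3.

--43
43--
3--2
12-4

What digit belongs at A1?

A1 = 2: row 1 has {3,4}; col 1 has {1,3,4}; box has {3,4}; main diagonal has {3,4} → only 2 remains.

2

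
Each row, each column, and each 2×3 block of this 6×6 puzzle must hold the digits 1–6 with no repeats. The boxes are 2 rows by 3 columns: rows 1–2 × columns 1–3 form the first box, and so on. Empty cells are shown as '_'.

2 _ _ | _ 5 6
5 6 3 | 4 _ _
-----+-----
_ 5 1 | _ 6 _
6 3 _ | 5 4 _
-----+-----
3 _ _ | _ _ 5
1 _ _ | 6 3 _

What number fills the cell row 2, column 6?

row 1, column 3 = 4 (sole candidate).
row 3, column 1 = 4 (sole candidate).
row 4, column 3 = 2 (sole candidate).
row 4, column 6 = 1 (sole candidate).
row 5, column 3 = 6 (sole candidate).
row 6, column 3 = 5 (sole candidate).
row 1, column 2 = 1 (sole candidate).
row 1, column 4 = 3 (sole candidate).
row 2, column 6 = 2: row 2 has {3,4,5,6}; col 6 has {1,5,6}; box has {3,4,5,6} → only 2 remains.

2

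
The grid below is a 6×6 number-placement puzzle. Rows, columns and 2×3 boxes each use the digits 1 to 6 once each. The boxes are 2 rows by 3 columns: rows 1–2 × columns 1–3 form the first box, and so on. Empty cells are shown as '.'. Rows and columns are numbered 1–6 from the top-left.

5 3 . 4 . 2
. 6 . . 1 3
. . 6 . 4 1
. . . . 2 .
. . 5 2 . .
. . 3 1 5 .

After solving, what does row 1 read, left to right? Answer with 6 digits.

531462

R1C3 = 1: row 1 has {2,3,4,5}; col 3 has {3,5,6}; box has {3,5,6} → only 1 remains.
R1C5 = 6: row 1 has {1,2,3,4,5}; col 5 has {1,2,4,5}; box has {1,2,3,4} → only 6 remains.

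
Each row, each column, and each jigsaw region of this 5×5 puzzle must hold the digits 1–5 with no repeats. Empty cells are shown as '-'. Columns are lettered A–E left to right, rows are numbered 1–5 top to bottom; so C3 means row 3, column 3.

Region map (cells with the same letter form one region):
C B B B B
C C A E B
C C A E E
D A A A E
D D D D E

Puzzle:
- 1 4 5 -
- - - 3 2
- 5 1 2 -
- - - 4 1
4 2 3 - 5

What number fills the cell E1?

3

E1 = 3: row 1 has {1,4,5}; col 5 has {1,2,5}; region has {1,2,4,5} → only 3 remains.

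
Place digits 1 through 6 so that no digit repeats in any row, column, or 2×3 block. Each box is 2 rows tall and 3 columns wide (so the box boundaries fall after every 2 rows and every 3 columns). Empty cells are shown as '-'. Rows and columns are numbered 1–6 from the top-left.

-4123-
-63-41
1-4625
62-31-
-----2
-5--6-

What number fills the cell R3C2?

3

R1C1 = 5 (sole candidate).
R1C6 = 6 (sole candidate).
R2C1 = 2 (sole candidate).
R2C4 = 5 (sole candidate).
R3C2 = 3: row 3 has {1,2,4,5,6}; col 2 has {2,4,5,6}; box has {1,2,4,6} → only 3 remains.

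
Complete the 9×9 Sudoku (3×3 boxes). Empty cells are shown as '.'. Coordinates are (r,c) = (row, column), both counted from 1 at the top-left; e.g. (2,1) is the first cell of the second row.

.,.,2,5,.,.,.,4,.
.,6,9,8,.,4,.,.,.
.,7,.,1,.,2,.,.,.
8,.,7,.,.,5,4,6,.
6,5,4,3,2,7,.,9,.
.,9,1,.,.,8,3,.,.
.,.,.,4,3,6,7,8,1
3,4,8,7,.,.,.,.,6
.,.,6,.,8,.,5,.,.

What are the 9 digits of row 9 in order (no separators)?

(1,1) = 1 (sole candidate).
(2,1) = 5 (sole candidate).
(2,5) = 7 (sole candidate).
(3,1) = 4 (sole candidate).
(3,3) = 3 (sole candidate).
(3,8) = 5 (sole candidate).
(4,4) = 9 (sole candidate).
(4,5) = 1 (sole candidate).
(4,9) = 2 (sole candidate).
(5,9) = 8 (sole candidate).
(6,1) = 2 (sole candidate).
(6,4) = 6 (sole candidate).
(6,5) = 4 (sole candidate).
(6,8) = 7 (sole candidate).
(6,9) = 5 (sole candidate).
(7,1) = 9 (sole candidate).
(7,2) = 2 (sole candidate).
(7,3) = 5 (sole candidate).
(8,8) = 2 (sole candidate).
(9,1) = 7: row 9 has {5,6,8}; col 1 has {1,2,3,4,5,6,8,9}; box has {2,3,4,5,6,8,9} → only 7 remains.
(9,2) = 1: row 9 has {5,6,7,8}; col 2 has {2,4,5,6,7,9}; box has {2,3,4,5,6,7,8,9} → only 1 remains.
(9,4) = 2: row 9 has {1,5,6,7,8}; col 4 has {1,3,4,5,6,7,8,9}; box has {3,4,6,7,8} → only 2 remains.
(9,6) = 9: row 9 has {1,2,5,6,7,8}; col 6 has {2,4,5,6,7,8}; box has {2,3,4,6,7,8} → only 9 remains.
(9,8) = 3: row 9 has {1,2,5,6,7,8,9}; col 8 has {2,4,5,6,7,8,9}; box has {1,2,5,6,7,8} → only 3 remains.
(9,9) = 4: row 9 has {1,2,3,5,6,7,8,9}; col 9 has {1,2,5,6,8}; box has {1,2,3,5,6,7,8} → only 4 remains.

716289534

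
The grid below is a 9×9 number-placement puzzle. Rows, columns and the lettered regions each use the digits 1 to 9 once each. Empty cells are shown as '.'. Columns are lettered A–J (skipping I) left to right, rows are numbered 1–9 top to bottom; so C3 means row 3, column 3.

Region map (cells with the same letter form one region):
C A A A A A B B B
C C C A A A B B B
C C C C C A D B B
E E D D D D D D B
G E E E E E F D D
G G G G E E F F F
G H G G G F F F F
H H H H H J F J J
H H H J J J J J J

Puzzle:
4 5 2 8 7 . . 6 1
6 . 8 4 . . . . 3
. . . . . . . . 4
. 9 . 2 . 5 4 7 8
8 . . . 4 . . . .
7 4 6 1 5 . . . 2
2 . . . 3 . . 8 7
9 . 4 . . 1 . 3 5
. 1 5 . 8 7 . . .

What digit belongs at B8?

G1 = 9: row 1 has {1,2,4,5,6,7,8}; col 7 has {4}; region has {1,3,4,6,8} → only 9 remains.
F2 = 9: row 2 has {3,4,6,8}; col 6 has {1,5,7}; region has {2,4,5,7,8} → only 9 remains.
G6 = 3: row 6 has {1,2,4,5,6,7}; col 7 has {4,9}; region has {2,7,8} → only 3 remains.
H6 = 9: row 6 has {1,2,3,4,5,6,7}; col 8 has {3,6,7,8}; region has {2,3,7,8} → only 9 remains.
B7 = 6: row 7 has {2,3,7,8}; col 2 has {1,4,5,9}; region has {1,4,5,9} → only 6 remains.
C7 = 9: row 7 has {2,3,6,7,8}; col 3 has {2,4,5,6,8}; region has {1,2,3,4,6,7,8} → only 9 remains.
D7 = 5: row 7 has {2,3,6,7,8,9}; col 4 has {1,2,4,8}; region has {1,2,3,4,6,7,8,9} → only 5 remains.
F7 = 4: row 7 has {2,3,5,6,7,8,9}; col 6 has {1,5,7,9}; region has {2,3,7,8,9} → only 4 remains.
G7 = 1: row 7 has {2,3,4,5,6,7,8,9}; col 7 has {3,4,9}; region has {2,3,4,7,8,9} → only 1 remains.
D8 = 7: row 8 has {1,3,4,5,9}; col 4 has {1,2,4,5,8}; region has {1,4,5,6,9} → only 7 remains.
E8 = 2: row 8 has {1,3,4,5,7,9}; col 5 has {3,4,5,7,8}; region has {1,4,5,6,7,9} → only 2 remains.
G8 = 6: row 8 has {1,2,3,4,5,7,9}; col 7 has {1,3,4,9}; region has {1,2,3,4,7,8,9} → only 6 remains.
A9 = 3: row 9 has {1,5,7,8}; col 1 has {2,4,6,7,8,9}; region has {1,2,4,5,6,7,9} → only 3 remains.
G9 = 2: row 9 has {1,3,5,7,8}; col 7 has {1,3,4,6,9}; region has {1,3,5,7,8} → only 2 remains.
H9 = 4: row 9 has {1,2,3,5,7,8}; col 8 has {3,6,7,8,9}; region has {1,2,3,5,7,8} → only 4 remains.
F1 = 3: row 1 has {1,2,4,5,6,7,8,9}; col 6 has {1,4,5,7,9}; region has {2,4,5,7,8,9} → only 3 remains.
E2 = 1: row 2 has {3,4,6,8,9}; col 5 has {2,3,4,5,7,8}; region has {2,3,4,5,7,8,9} → only 1 remains.
E3 = 9: row 3 has {4}; col 5 has {1,2,3,4,5,7,8}; region has {4,6,8} → only 9 remains.
F3 = 6: row 3 has {4,9}; col 6 has {1,3,4,5,7,9}; region has {1,2,3,4,5,7,8,9} → only 6 remains.
G3 = 8: row 3 has {4,6,9}; col 7 has {1,2,3,4,6,9}; region has {2,4,5,7} → only 8 remains.
A4 = 1: row 4 has {2,4,5,7,8,9}; col 1 has {2,3,4,6,7,8,9}; region has {4,5,9} → only 1 remains.
C4 = 3: row 4 has {1,2,4,5,7,8,9}; col 3 has {2,4,5,6,8,9}; region has {2,4,5,7,8} → only 3 remains.
E4 = 6: row 4 has {1,2,3,4,5,7,8,9}; col 5 has {1,2,3,4,5,7,8,9}; region has {2,3,4,5,7,8} → only 6 remains.
C5 = 7: row 5 has {4,8}; col 3 has {2,3,4,5,6,8,9}; region has {1,4,5,9} → only 7 remains.
F5 = 2: row 5 has {4,7,8}; col 6 has {1,3,4,5,6,7,9}; region has {1,4,5,7,9} → only 2 remains.
G5 = 5: row 5 has {2,4,7,8}; col 7 has {1,2,3,4,6,8,9}; region has {1,2,3,4,6,7,8,9} → only 5 remains.
H5 = 1: row 5 has {2,4,5,7,8}; col 8 has {3,4,6,7,8,9}; region has {2,3,4,5,6,7,8} → only 1 remains.
J5 = 9: row 5 has {1,2,4,5,7,8}; col 9 has {1,2,3,4,5,7,8}; region has {1,2,3,4,5,6,7,8} → only 9 remains.
F6 = 8: row 6 has {1,2,3,4,5,6,7,9}; col 6 has {1,2,3,4,5,6,7,9}; region has {1,2,4,5,7,9} → only 8 remains.
B8 = 8: row 8 has {1,2,3,4,5,6,7,9}; col 2 has {1,4,5,6,9}; region has {1,2,3,4,5,6,7,9} → only 8 remains.

8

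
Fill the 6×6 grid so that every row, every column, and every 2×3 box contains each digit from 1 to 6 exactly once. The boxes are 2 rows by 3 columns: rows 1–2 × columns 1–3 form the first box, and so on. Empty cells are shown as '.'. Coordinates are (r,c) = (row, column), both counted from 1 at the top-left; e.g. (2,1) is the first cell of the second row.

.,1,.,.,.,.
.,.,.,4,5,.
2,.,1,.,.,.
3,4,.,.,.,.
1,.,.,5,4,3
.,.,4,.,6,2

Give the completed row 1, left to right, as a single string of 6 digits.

(1,6) = 6: row 1 has {1}; col 6 has {2,3}; box has {4,5} → only 6 remains.
(2,1) = 6 (sole candidate).
(2,6) = 1 (sole candidate).
(3,5) = 3 (sole candidate).
(4,6) = 5 (sole candidate).
(6,1) = 5 (sole candidate).
(6,2) = 3 (sole candidate).
(6,4) = 1 (sole candidate).
(1,1) = 4: row 1 has {1,6}; col 1 has {1,2,3,5,6}; box has {1,6} → only 4 remains.
(1,5) = 2: row 1 has {1,4,6}; col 5 has {3,4,5,6}; box has {1,4,5,6} → only 2 remains.
(2,2) = 2 (sole candidate).
(2,3) = 3 (sole candidate).
(3,4) = 6 (sole candidate).
(3,6) = 4 (sole candidate).
(4,3) = 6 (sole candidate).
(4,4) = 2 (sole candidate).
(4,5) = 1 (sole candidate).
(5,2) = 6 (sole candidate).
(5,3) = 2 (sole candidate).
(1,3) = 5: row 1 has {1,2,4,6}; col 3 has {1,2,3,4,6}; box has {1,2,3,4,6} → only 5 remains.
(1,4) = 3: row 1 has {1,2,4,5,6}; col 4 has {1,2,4,5,6}; box has {1,2,4,5,6} → only 3 remains.

415326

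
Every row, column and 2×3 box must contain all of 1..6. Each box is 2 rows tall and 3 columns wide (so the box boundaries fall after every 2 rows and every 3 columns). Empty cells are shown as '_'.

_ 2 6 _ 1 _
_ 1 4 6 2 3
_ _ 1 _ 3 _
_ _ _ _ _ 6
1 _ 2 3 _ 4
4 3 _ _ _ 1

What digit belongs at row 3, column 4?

row 1, column 6 = 5: row 1 has {1,2,6}; col 6 has {1,3,4,6}; box has {1,2,3,6} → only 5 remains.
row 2, column 1 = 5: row 2 has {1,2,3,4,6}; col 1 has {1,4}; box has {1,2,4,6} → only 5 remains.
row 3, column 6 = 2: row 3 has {1,3}; col 6 has {1,3,4,5,6}; box has {3,6} → only 2 remains.
row 6, column 3 = 5: row 6 has {1,3,4}; col 3 has {1,2,4,6}; box has {1,2,3,4} → only 5 remains.
row 6, column 4 = 2: row 6 has {1,3,4,5}; col 4 has {3,6}; box has {1,3,4} → only 2 remains.
row 6, column 5 = 6: row 6 has {1,2,3,4,5}; col 5 has {1,2,3}; box has {1,2,3,4} → only 6 remains.
row 1, column 1 = 3: row 1 has {1,2,5,6}; col 1 has {1,4,5}; box has {1,2,4,5,6} → only 3 remains.
row 1, column 4 = 4: row 1 has {1,2,3,5,6}; col 4 has {2,3,6}; box has {1,2,3,5,6} → only 4 remains.
row 3, column 1 = 6: row 3 has {1,2,3}; col 1 has {1,3,4,5}; box has {1} → only 6 remains.
row 3, column 4 = 5: row 3 has {1,2,3,6}; col 4 has {2,3,4,6}; box has {2,3,6} → only 5 remains.

5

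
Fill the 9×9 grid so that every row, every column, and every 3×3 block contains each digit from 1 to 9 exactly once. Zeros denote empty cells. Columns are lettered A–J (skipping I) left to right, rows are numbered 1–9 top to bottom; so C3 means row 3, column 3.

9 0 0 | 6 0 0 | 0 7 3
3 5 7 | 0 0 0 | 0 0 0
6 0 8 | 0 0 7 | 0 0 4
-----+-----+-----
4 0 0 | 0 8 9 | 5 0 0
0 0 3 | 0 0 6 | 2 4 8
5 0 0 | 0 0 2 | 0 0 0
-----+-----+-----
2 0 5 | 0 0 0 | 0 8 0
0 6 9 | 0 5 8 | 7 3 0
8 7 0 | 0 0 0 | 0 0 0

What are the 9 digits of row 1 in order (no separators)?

A8 = 1: row 8 has {3,5,6,7,8,9}; col 1 has {2,3,4,5,6,8,9}; box has {2,5,6,7,8,9} → only 1 remains.
J8 = 2: row 8 has {1,3,5,6,7,8,9}; col 9 has {3,4,8}; box has {3,7,8} → only 2 remains.
C9 = 4: row 9 has {7,8}; col 3 has {3,5,7,8,9}; box has {1,2,5,6,7,8,9} → only 4 remains.
A5 = 7: row 5 has {2,3,4,6,8}; col 1 has {1,2,3,4,5,6,8,9}; box has {3,4,5} → only 7 remains.
E5 = 1: row 5 has {2,3,4,6,7,8}; col 5 has {5,8}; box has {2,6,8,9} → only 1 remains.
B7 = 3: row 7 has {2,5,8}; col 2 has {5,6,7}; box has {1,2,4,5,6,7,8,9} → only 3 remains.
D8 = 4: row 8 has {1,2,3,5,6,7,8,9}; col 4 has {6}; box has {5,8} → only 4 remains.
B5 = 9: row 5 has {1,2,3,4,6,7,8}; col 2 has {3,5,6,7}; box has {3,4,5,7} → only 9 remains.
D5 = 5: row 5 has {1,2,3,4,6,7,8,9}; col 4 has {4,6}; box has {1,2,6,8,9} → only 5 remains.
F7 = 1: row 7 has {2,3,5,8}; col 6 has {2,6,7,8,9}; box has {4,5,8} → only 1 remains.
F9 = 3: row 9 has {4,7,8}; col 6 has {1,2,6,7,8,9}; box has {1,4,5,8} → only 3 remains.
F2 = 4: row 2 has {3,5,7}; col 6 has {1,2,3,6,7,8,9}; box has {6,7} → only 4 remains.
E1 = 2: row 1 has {3,6,7,9}; col 5 has {1,5,8}; box has {4,6,7} → only 2 remains.
F1 = 5: row 1 has {2,3,6,7,9}; col 6 has {1,2,3,4,6,7,8,9}; box has {2,4,6,7} → only 5 remains.
E2 = 9: row 2 has {3,4,5,7}; col 5 has {1,2,5,8}; box has {2,4,5,6,7} → only 9 remains.
E3 = 3: row 3 has {4,6,7,8}; col 5 has {1,2,5,8,9}; box has {2,4,5,6,7,9} → only 3 remains.
E9 = 6: row 9 has {3,4,7,8}; col 5 has {1,2,3,5,8,9}; box has {1,3,4,5,8} → only 6 remains.
C1 = 1: row 1 has {2,3,5,6,7,9}; col 3 has {3,4,5,7,8,9}; box has {3,5,6,7,8,9} → only 1 remains.
G1 = 8: row 1 has {1,2,3,5,6,7,9}; col 7 has {2,5,7}; box has {3,4,7} → only 8 remains.
B3 = 2: row 3 has {3,4,6,7,8}; col 2 has {3,5,6,7,9}; box has {1,3,5,6,7,8,9} → only 2 remains.
D3 = 1: row 3 has {2,3,4,6,7,8}; col 4 has {4,5,6}; box has {2,3,4,5,6,7,9} → only 1 remains.
G3 = 9: row 3 has {1,2,3,4,6,7,8}; col 7 has {2,5,7,8}; box has {3,4,7,8} → only 9 remains.
H3 = 5: row 3 has {1,2,3,4,6,7,8,9}; col 8 has {3,4,7,8}; box has {3,4,7,8,9} → only 5 remains.
B4 = 1: row 4 has {4,5,8,9}; col 2 has {2,3,5,6,7,9}; box has {3,4,5,7,9} → only 1 remains.
H4 = 6: row 4 has {1,4,5,8,9}; col 8 has {3,4,5,7,8}; box has {2,4,5,8} → only 6 remains.
J4 = 7: row 4 has {1,4,5,6,8,9}; col 9 has {2,3,4,8}; box has {2,4,5,6,8} → only 7 remains.
B6 = 8: row 6 has {2,5}; col 2 has {1,2,3,5,6,7,9}; box has {1,3,4,5,7,9} → only 8 remains.
C6 = 6: row 6 has {2,5,8}; col 3 has {1,3,4,5,7,8,9}; box has {1,3,4,5,7,8,9} → only 6 remains.
E7 = 7: row 7 has {1,2,3,5,8}; col 5 has {1,2,3,5,6,8,9}; box has {1,3,4,5,6,8} → only 7 remains.
G9 = 1: row 9 has {3,4,6,7,8}; col 7 has {2,5,7,8,9}; box has {2,3,7,8} → only 1 remains.
H9 = 9: row 9 has {1,3,4,6,7,8}; col 8 has {3,4,5,6,7,8}; box has {1,2,3,7,8} → only 9 remains.
J9 = 5: row 9 has {1,3,4,6,7,8,9}; col 9 has {2,3,4,7,8}; box has {1,2,3,7,8,9} → only 5 remains.
B1 = 4: row 1 has {1,2,3,5,6,7,8,9}; col 2 has {1,2,3,5,6,7,8,9}; box has {1,2,3,5,6,7,8,9} → only 4 remains.

941625873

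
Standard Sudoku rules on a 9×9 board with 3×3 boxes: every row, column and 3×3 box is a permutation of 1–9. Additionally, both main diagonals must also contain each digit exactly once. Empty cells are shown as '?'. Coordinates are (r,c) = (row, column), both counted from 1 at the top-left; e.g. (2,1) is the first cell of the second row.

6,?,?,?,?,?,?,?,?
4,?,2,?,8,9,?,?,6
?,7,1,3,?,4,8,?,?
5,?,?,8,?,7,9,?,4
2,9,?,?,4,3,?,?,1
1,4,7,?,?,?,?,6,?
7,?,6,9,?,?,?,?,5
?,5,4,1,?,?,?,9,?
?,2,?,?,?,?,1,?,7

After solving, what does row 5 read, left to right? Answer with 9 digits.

(2,2) = 3 (sole candidate).
(2,8) = 1 (sole candidate).
(3,1) = 9 (sole candidate).
(3,9) = 2 (sole candidate).
(4,2) = 6 (sole candidate).
(4,3) = 3 (sole candidate).
(4,8) = 2 (sole candidate).
(5,3) = 8: row 5 has {1,2,3,4,9}; col 3 has {1,2,3,4,6,7}; box has {1,2,3,4,5,6,7,9} → only 8 remains.
(6,4) = 2 (sole candidate).
(6,6) = 5 (sole candidate).
(6,7) = 3 (sole candidate).
(6,9) = 8 (sole candidate).
(7,7) = 2 (sole candidate).
(8,7) = 6 (sole candidate).
(8,9) = 3 (sole candidate).
(9,1) = 3 (sole candidate).
(9,3) = 9 (sole candidate).
(1,2) = 8 (sole candidate).
(1,3) = 5 (sole candidate).
(1,4) = 7 (sole candidate).
(1,7) = 4 (sole candidate).
(1,8) = 3 (sole candidate).
(1,9) = 9 (sole candidate).
(2,4) = 5 (sole candidate).
(2,7) = 7 (sole candidate).
(3,5) = 6 (sole candidate).
(3,8) = 5 (sole candidate).
(4,5) = 1 (sole candidate).
(5,4) = 6: row 5 has {1,2,3,4,8,9}; col 4 has {1,2,3,5,7,8,9}; box has {1,2,3,4,5,7,8} → only 6 remains.
(5,7) = 5: row 5 has {1,2,3,4,6,8,9}; col 7 has {1,2,3,4,6,7,8,9}; box has {1,2,3,4,6,8,9} → only 5 remains.
(5,8) = 7: row 5 has {1,2,3,4,5,6,8,9}; col 8 has {1,2,3,5,6,9}; box has {1,2,3,4,5,6,8,9} → only 7 remains.

298643571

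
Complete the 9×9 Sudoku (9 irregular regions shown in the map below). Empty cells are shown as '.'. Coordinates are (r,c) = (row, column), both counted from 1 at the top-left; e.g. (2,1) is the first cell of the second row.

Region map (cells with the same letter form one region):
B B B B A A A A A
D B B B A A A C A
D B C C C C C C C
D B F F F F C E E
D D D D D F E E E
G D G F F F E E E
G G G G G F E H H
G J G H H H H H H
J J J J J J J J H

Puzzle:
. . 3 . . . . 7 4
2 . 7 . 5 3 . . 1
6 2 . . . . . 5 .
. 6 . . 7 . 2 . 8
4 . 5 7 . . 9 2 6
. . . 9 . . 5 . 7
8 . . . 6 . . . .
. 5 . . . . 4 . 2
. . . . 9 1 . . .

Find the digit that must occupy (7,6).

(5,6) = 8: row 5 has {2,4,5,6,7,9}; col 6 has {1,3}; region has {7,9} → only 8 remains.
(4,1) = 9: in row 4, 9 can only go here (every other open cell in that row sees a 9).
(6,6) = 6: in row 6, 6 can only go here (every other open cell in that row sees a 6).
(6,2) = 8: in row 6, 8 can only go here (every other open cell in that row sees an 8).
(1,7) = 6: in row 1, 6 can only go here (every other open cell in that row sees a 6).
(2,7) = 8: row 2 has {1,2,3,5,7}; col 7 has {2,4,5,6,9}; region has {1,3,4,5,6,7} → only 8 remains.
(1,5) = 2: row 1 has {3,4,6,7}; col 5 has {5,6,7,9}; region has {1,3,4,5,6,7,8} → only 2 remains.
(1,6) = 9: row 1 has {2,3,4,6,7}; col 6 has {1,3,6,8}; region has {1,2,3,4,5,6,7,8} → only 9 remains.
(2,4) = 4: row 2 has {1,2,3,5,7,8}; col 4 has {7,9}; region has {2,3,6,7} → only 4 remains.
(8,6) = 7: row 8 has {2,4,5}; col 6 has {1,3,6,8,9}; region has {2,4} → only 7 remains.
(1,2) = 1: row 1 has {2,3,4,6,7,9}; col 2 has {2,5,6,8}; region has {2,3,4,6,7} → only 1 remains.
(2,2) = 9: row 2 has {1,2,3,4,5,7,8}; col 2 has {1,2,5,6,8}; region has {1,2,3,4,6,7} → only 9 remains.
(2,8) = 6: row 2 has {1,2,3,4,5,7,8,9}; col 8 has {2,5,7}; region has {2,5} → only 6 remains.
(3,6) = 4: row 3 has {2,5,6}; col 6 has {1,3,6,7,8,9}; region has {2,5,6} → only 4 remains.
(4,6) = 5: row 4 has {2,6,7,8,9}; col 6 has {1,3,4,6,7,8,9}; region has {6,7,8,9} → only 5 remains.
(5,2) = 3: row 5 has {2,4,5,6,7,8,9}; col 2 has {1,2,5,6,8,9}; region has {2,4,5,6,7,8,9} → only 3 remains.
(5,5) = 1: row 5 has {2,3,4,5,6,7,8,9}; col 5 has {2,5,6,7,9}; region has {2,3,4,5,6,7,8,9} → only 1 remains.
(7,6) = 2: row 7 has {6,8}; col 6 has {1,3,4,5,6,7,8,9}; region has {5,6,7,8,9} → only 2 remains.

2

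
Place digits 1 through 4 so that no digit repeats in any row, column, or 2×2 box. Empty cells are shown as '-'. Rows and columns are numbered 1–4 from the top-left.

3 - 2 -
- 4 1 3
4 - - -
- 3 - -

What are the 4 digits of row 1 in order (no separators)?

3124

row 1, column 2 = 1: row 1 has {2,3}; col 2 has {3,4}; box has {3,4} → only 1 remains.
row 1, column 4 = 4: row 1 has {1,2,3}; col 4 has {3}; box has {1,2,3} → only 4 remains.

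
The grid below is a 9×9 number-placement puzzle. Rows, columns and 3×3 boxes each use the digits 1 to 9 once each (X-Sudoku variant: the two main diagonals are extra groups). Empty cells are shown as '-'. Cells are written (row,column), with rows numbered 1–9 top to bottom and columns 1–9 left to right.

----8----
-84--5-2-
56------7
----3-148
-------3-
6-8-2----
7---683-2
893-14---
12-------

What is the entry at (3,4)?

(7,3) = 5 (sole candidate).
(7,4) = 9 (sole candidate).
(7,8) = 1 (sole candidate).
(9,3) = 6 (sole candidate).
(7,2) = 4 (sole candidate).
(5,4) = 8 (hidden single in row 5).
(6,2) = 3 (hidden single in row 6).
(6,4) = 4 (hidden single in row 6).
(3,7) = 8 (sole candidate).
(3,8) = 9 (sole candidate).
(5,5) = 7 (sole candidate).
(9,5) = 5 (sole candidate).
(2,5) = 9 (sole candidate).
(2,7) = 6 (sole candidate).
(3,5) = 4 (sole candidate).
(4,6) = 6 (sole candidate).
(1,8) = 5 (sole candidate).
(1,9) = 3 (sole candidate).
(2,1) = 3 (sole candidate).
(2,9) = 1 (sole candidate).
(4,4) = 5 (sole candidate).
(6,8) = 7 (sole candidate).
(8,8) = 6 (sole candidate).
(8,9) = 5 (sole candidate).
(9,8) = 8 (sole candidate).
(1,7) = 4 (sole candidate).
(2,4) = 7 (sole candidate).
(4,2) = 7 (sole candidate).
(6,9) = 9 (sole candidate).
(8,4) = 2 (sole candidate).
(8,7) = 7 (sole candidate).
(9,4) = 3 (sole candidate).
(9,6) = 7 (sole candidate).
(9,7) = 9 (sole candidate).
(9,9) = 4 (sole candidate).
(1,2) = 1 (sole candidate).
(1,4) = 6 (sole candidate).
(1,6) = 2 (sole candidate).
(3,3) = 2 (sole candidate).
(3,4) = 1: row 3 has {2,4,5,6,7,8,9}; col 4 has {2,3,4,5,6,7,8,9}; box has {2,4,5,6,7,8,9} → only 1 remains.

1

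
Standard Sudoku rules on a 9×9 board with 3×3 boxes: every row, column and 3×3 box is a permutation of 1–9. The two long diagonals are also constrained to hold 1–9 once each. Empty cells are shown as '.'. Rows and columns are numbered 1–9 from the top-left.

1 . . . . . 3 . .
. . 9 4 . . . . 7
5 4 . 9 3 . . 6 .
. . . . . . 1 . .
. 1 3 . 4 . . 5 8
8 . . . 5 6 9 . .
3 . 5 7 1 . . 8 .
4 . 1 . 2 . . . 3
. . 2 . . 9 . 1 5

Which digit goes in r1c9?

r2c8 = 2: row 2 has {4,7,9}; col 8 has {1,5,6,8}; box has {3,6,7}; anti-diagonal has {4,5} → only 2 remains.
r3c7 = 8: row 3 has {3,4,5,6,9}; col 7 has {1,3,9}; box has {2,3,6,7}; anti-diagonal has {2,4,5} → only 8 remains.
r3c9 = 1: row 3 has {3,4,5,6,8,9}; col 9 has {3,5,7,8}; box has {2,3,6,7,8} → only 1 remains.
r5c4 = 2: row 5 has {1,3,4,5,8}; col 4 has {4,7,9}; box has {4,5,6} → only 2 remains.
r5c6 = 7: row 5 has {1,2,3,4,5,8}; col 6 has {6,9}; box has {2,4,5,6} → only 7 remains.
r5c7 = 6: row 5 has {1,2,3,4,5,7,8}; col 7 has {1,3,8,9}; box has {1,5,8,9} → only 6 remains.
r7c6 = 4: row 7 has {1,3,5,7,8}; col 6 has {6,7,9}; box has {1,2,7,9} → only 4 remains.
r7c7 = 2: row 7 has {1,3,4,5,7,8}; col 7 has {1,3,6,8,9}; box has {1,3,5,8}; main diagonal has {1,4,5,6} → only 2 remains.
r8c7 = 7: row 8 has {1,2,3,4}; col 7 has {1,2,3,6,8,9}; box has {1,2,3,5,8} → only 7 remains.
r8c8 = 9: row 8 has {1,2,3,4,7}; col 8 has {1,2,5,6,8}; box has {1,2,3,5,7,8}; main diagonal has {1,2,4,5,6} → only 9 remains.
r9c7 = 4: row 9 has {1,2,5,9}; col 7 has {1,2,3,6,7,8,9}; box has {1,2,3,5,7,8,9} → only 4 remains.
r1c8 = 4: row 1 has {1,3}; col 8 has {1,2,5,6,8,9}; box has {1,2,3,6,7,8} → only 4 remains.
r1c9 = 9: row 1 has {1,3,4}; col 9 has {1,3,5,7,8}; box has {1,2,3,4,6,7,8}; anti-diagonal has {2,4,5,8} → only 9 remains.

9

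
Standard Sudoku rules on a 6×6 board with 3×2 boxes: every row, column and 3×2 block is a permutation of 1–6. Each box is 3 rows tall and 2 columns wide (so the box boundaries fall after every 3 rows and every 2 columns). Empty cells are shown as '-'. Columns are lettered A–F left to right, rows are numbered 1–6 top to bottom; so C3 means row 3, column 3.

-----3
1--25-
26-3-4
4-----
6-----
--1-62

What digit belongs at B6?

A1 = 5: row 1 has {3}; col 1 has {1,2,4,6}; box has {1,2,6} → only 5 remains.
B1 = 4: row 1 has {3,5}; col 2 has {6}; box has {1,2,5,6} → only 4 remains.
C1 = 6: row 1 has {3,4,5}; col 3 has {1}; box has {2,3} → only 6 remains.
D1 = 1: row 1 has {3,4,5,6}; col 4 has {2,3}; box has {2,3,6} → only 1 remains.
E1 = 2: row 1 has {1,3,4,5,6}; col 5 has {5,6}; box has {3,4,5} → only 2 remains.
B2 = 3: row 2 has {1,2,5}; col 2 has {4,6}; box has {1,2,4,5,6} → only 3 remains.
C2 = 4: row 2 has {1,2,3,5}; col 3 has {1,6}; box has {1,2,3,6} → only 4 remains.
F2 = 6: row 2 has {1,2,3,4,5}; col 6 has {2,3,4}; box has {2,3,4,5} → only 6 remains.
C3 = 5: row 3 has {2,3,4,6}; col 3 has {1,4,6}; box has {1,2,3,4,6} → only 5 remains.
E3 = 1: row 3 has {2,3,4,5,6}; col 5 has {2,5,6}; box has {2,3,4,5,6} → only 1 remains.
E4 = 3: row 4 has {4}; col 5 has {1,2,5,6}; box has {2,6} → only 3 remains.
E5 = 4: row 5 has {6}; col 5 has {1,2,3,5,6}; box has {2,3,6} → only 4 remains.
A6 = 3: row 6 has {1,2,6}; col 1 has {1,2,4,5,6}; box has {4,6} → only 3 remains.
B6 = 5: row 6 has {1,2,3,6}; col 2 has {3,4,6}; box has {3,4,6} → only 5 remains.

5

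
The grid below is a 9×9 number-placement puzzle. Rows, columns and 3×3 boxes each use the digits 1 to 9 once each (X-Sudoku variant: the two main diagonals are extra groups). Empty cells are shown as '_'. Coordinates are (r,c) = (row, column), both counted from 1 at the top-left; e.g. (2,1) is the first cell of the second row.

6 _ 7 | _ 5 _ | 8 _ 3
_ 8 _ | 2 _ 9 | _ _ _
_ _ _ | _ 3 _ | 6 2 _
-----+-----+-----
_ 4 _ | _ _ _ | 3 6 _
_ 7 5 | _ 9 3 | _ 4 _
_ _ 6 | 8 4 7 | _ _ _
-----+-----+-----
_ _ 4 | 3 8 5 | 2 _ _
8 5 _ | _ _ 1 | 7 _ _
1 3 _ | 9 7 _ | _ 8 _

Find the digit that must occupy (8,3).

9

(1,6) = 4: row 1 has {3,5,6,7,8}; col 6 has {1,3,5,7,9}; box has {2,3,5,9} → only 4 remains.
(2,8) = 7: row 2 has {2,8,9}; col 8 has {2,4,6,8}; box has {2,3,6,8}; anti-diagonal has {1,3,4,5,6,8,9} → only 7 remains.
(3,3) = 1: row 3 has {2,3,6}; col 3 has {4,5,6,7}; box has {6,7,8}; main diagonal has {2,6,7,8,9} → only 1 remains.
(3,4) = 7: row 3 has {1,2,3,6}; col 4 has {2,3,8,9}; box has {2,3,4,5,9} → only 7 remains.
(3,6) = 8: row 3 has {1,2,3,6,7}; col 6 has {1,3,4,5,7,9}; box has {2,3,4,5,7,9} → only 8 remains.
(4,4) = 5: row 4 has {3,4,6}; col 4 has {2,3,7,8,9}; box has {3,4,7,8,9}; main diagonal has {1,2,6,7,8,9} → only 5 remains.
(4,6) = 2: row 4 has {3,4,5,6}; col 6 has {1,3,4,5,7,8,9}; box has {3,4,5,7,8,9}; anti-diagonal has {1,3,4,5,6,7,8,9} → only 2 remains.
(5,1) = 2: row 5 has {3,4,5,7,9}; col 1 has {1,6,8}; box has {4,5,6,7} → only 2 remains.
(5,7) = 1: row 5 has {2,3,4,5,7,9}; col 7 has {2,3,6,7,8}; box has {3,4,6} → only 1 remains.
(5,9) = 8: row 5 has {1,2,3,4,5,7,9}; col 9 has {3}; box has {1,3,4,6} → only 8 remains.
(8,8) = 3: row 8 has {1,5,7,8}; col 8 has {2,4,6,7,8}; box has {2,7,8}; main diagonal has {1,2,5,6,7,8,9} → only 3 remains.
(9,3) = 2: row 9 has {1,3,7,8,9}; col 3 has {1,4,5,6,7}; box has {1,3,4,5,8} → only 2 remains.
(9,6) = 6: row 9 has {1,2,3,7,8,9}; col 6 has {1,2,3,4,5,7,8,9}; box has {1,3,5,7,8,9} → only 6 remains.
(9,9) = 4: row 9 has {1,2,3,6,7,8,9}; col 9 has {3,8}; box has {2,3,7,8}; main diagonal has {1,2,3,5,6,7,8,9} → only 4 remains.
(1,4) = 1: row 1 has {3,4,5,6,7,8}; col 4 has {2,3,5,7,8,9}; box has {2,3,4,5,7,8,9} → only 1 remains.
(1,8) = 9: row 1 has {1,3,4,5,6,7,8}; col 8 has {2,3,4,6,7,8}; box has {2,3,6,7,8} → only 9 remains.
(2,3) = 3: row 2 has {2,7,8,9}; col 3 has {1,2,4,5,6,7}; box has {1,6,7,8} → only 3 remains.
(2,5) = 6: row 2 has {2,3,7,8,9}; col 5 has {3,4,5,7,8,9}; box has {1,2,3,4,5,7,8,9} → only 6 remains.
(3,2) = 9: row 3 has {1,2,3,6,7,8}; col 2 has {3,4,5,7,8}; box has {1,3,6,7,8} → only 9 remains.
(3,9) = 5: row 3 has {1,2,3,6,7,8,9}; col 9 has {3,4,8}; box has {2,3,6,7,8,9} → only 5 remains.
(4,1) = 9: row 4 has {2,3,4,5,6}; col 1 has {1,2,6,8}; box has {2,4,5,6,7} → only 9 remains.
(4,3) = 8: row 4 has {2,3,4,5,6,9}; col 3 has {1,2,3,4,5,6,7}; box has {2,4,5,6,7,9} → only 8 remains.
(4,5) = 1: row 4 has {2,3,4,5,6,8,9}; col 5 has {3,4,5,6,7,8,9}; box has {2,3,4,5,7,8,9} → only 1 remains.
(4,9) = 7: row 4 has {1,2,3,4,5,6,8,9}; col 9 has {3,4,5,8}; box has {1,3,4,6,8} → only 7 remains.
(5,4) = 6: row 5 has {1,2,3,4,5,7,8,9}; col 4 has {1,2,3,5,7,8,9}; box has {1,2,3,4,5,7,8,9} → only 6 remains.
(6,1) = 3: row 6 has {4,6,7,8}; col 1 has {1,2,6,8,9}; box has {2,4,5,6,7,8,9} → only 3 remains.
(6,2) = 1: row 6 has {3,4,6,7,8}; col 2 has {3,4,5,7,8,9}; box has {2,3,4,5,6,7,8,9} → only 1 remains.
(6,8) = 5: row 6 has {1,3,4,6,7,8}; col 8 has {2,3,4,6,7,8,9}; box has {1,3,4,6,7,8} → only 5 remains.
(7,1) = 7: row 7 has {2,3,4,5,8}; col 1 has {1,2,3,6,8,9}; box has {1,2,3,4,5,8} → only 7 remains.
(7,2) = 6: row 7 has {2,3,4,5,7,8}; col 2 has {1,3,4,5,7,8,9}; box has {1,2,3,4,5,7,8} → only 6 remains.
(7,8) = 1: row 7 has {2,3,4,5,6,7,8}; col 8 has {2,3,4,5,6,7,8,9}; box has {2,3,4,7,8} → only 1 remains.
(7,9) = 9: row 7 has {1,2,3,4,5,6,7,8}; col 9 has {3,4,5,7,8}; box has {1,2,3,4,7,8} → only 9 remains.
(8,3) = 9: row 8 has {1,3,5,7,8}; col 3 has {1,2,3,4,5,6,7,8}; box has {1,2,3,4,5,6,7,8} → only 9 remains.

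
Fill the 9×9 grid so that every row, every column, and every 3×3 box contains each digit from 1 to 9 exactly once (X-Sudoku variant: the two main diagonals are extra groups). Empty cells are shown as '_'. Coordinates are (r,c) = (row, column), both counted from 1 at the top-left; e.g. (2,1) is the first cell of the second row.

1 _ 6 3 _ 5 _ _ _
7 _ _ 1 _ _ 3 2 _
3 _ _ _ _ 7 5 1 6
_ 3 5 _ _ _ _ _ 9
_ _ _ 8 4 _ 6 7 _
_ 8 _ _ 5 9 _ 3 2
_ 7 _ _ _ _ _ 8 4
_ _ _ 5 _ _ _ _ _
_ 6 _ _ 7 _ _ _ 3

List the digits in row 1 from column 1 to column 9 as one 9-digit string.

(2,2) = 5 (sole candidate).
(2,9) = 8 (sole candidate).
(4,8) = 4 (sole candidate).
(6,7) = 1 (sole candidate).
(7,7) = 2 (sole candidate).
(8,8) = 6 (sole candidate).
(9,7) = 9 (sole candidate).
(9,8) = 5 (sole candidate).
(1,8) = 9: row 1 has {1,3,5,6}; col 8 has {1,2,3,4,5,6,7,8}; box has {1,2,3,5,6,8} → only 9 remains.
(1,9) = 7: row 1 has {1,3,5,6,9}; col 9 has {2,3,4,6,8,9}; box has {1,2,3,5,6,8,9}; anti-diagonal has {2,4,5} → only 7 remains.
(3,3) = 8 (sole candidate).
(4,4) = 7 (sole candidate).
(4,7) = 8 (sole candidate).
(5,9) = 5 (sole candidate).
(6,4) = 6 (sole candidate).
(7,4) = 9 (sole candidate).
(8,7) = 7 (sole candidate).
(8,9) = 1 (sole candidate).
(9,1) = 8 (sole candidate).
(1,7) = 4: row 1 has {1,3,5,6,7,9}; col 7 has {1,2,3,5,6,7,8,9}; box has {1,2,3,5,6,7,8,9} → only 4 remains.
(4,6) = 1 (sole candidate).
(6,1) = 4 (sole candidate).
(6,3) = 7 (sole candidate).
(7,1) = 5 (sole candidate).
(7,3) = 3 (sole candidate).
(7,6) = 6 (sole candidate).
(8,2) = 9 (sole candidate).
(1,2) = 2: row 1 has {1,3,4,5,6,7,9}; col 2 has {3,5,6,7,8,9}; box has {1,3,5,6,7,8} → only 2 remains.
(1,5) = 8: row 1 has {1,2,3,4,5,6,7,9}; col 5 has {4,5,7}; box has {1,3,5,7} → only 8 remains.

126385497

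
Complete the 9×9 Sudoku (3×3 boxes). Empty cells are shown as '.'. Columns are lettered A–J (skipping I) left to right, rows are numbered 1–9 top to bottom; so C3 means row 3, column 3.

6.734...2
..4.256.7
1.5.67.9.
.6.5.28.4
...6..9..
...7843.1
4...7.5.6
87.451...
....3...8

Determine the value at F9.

6

G1 = 1 (sole candidate).
D3 = 8 (sole candidate).
G3 = 4 (sole candidate).
J3 = 3 (sole candidate).
H4 = 7 (sole candidate).
E5 = 1 (sole candidate).
F5 = 3 (sole candidate).
J5 = 5 (sole candidate).
G8 = 2 (sole candidate).
H8 = 3 (sole candidate).
J8 = 9 (sole candidate).
G9 = 7 (sole candidate).
F1 = 9 (sole candidate).
D2 = 1 (sole candidate).
H2 = 8 (sole candidate).
B3 = 2 (sole candidate).
E4 = 9 (sole candidate).
H5 = 2 (sole candidate).
H6 = 6 (sole candidate).
F7 = 8 (sole candidate).
H7 = 1 (sole candidate).
C8 = 6 (sole candidate).
F9 = 6: row 9 has {3,7,8}; col 6 has {1,2,3,4,5,7,8,9}; box has {1,3,4,5,7,8} → only 6 remains.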